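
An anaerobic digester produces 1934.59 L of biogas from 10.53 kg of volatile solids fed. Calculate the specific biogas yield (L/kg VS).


Y = V / VS
= 1934.59 / 10.53
= 183.7217 L/kg VS

183.7217 L/kg VS


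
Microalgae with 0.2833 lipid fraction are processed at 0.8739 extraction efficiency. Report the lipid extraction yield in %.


Y = lipid_content * extraction_eff * 100
= 0.2833 * 0.8739 * 100
= 24.7576%

24.7576%


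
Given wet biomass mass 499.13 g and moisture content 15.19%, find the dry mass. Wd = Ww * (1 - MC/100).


Wd = Ww * (1 - MC/100)
= 499.13 * (1 - 15.19/100)
= 423.3122 g

423.3122 g


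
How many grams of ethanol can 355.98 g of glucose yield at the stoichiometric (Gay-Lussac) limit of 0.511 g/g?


Theoretical ethanol yield: m_EtOH = 0.511 * m_glucose
m_EtOH = 0.511 * 355.98 = 181.9058 g

181.9058 g


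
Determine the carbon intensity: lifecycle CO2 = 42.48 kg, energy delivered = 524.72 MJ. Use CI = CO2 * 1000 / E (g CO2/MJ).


CI = CO2 * 1000 / E
= 42.48 * 1000 / 524.72
= 80.9575 g CO2/MJ

80.9575 g CO2/MJ


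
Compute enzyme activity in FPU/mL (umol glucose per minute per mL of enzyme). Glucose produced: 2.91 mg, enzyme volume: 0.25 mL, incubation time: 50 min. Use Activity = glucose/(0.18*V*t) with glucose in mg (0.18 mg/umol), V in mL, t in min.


Activity = glucose_mg / (0.18 mg/umol * V_mL * t_min)
= 2.91 / (0.18 * 0.25 * 50)
= 1.2933 FPU/mL

1.2933 FPU/mL


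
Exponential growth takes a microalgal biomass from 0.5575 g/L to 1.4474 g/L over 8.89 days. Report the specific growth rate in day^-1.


mu = ln(X2/X1) / dt
= ln(1.4474/0.5575) / 8.89
= 0.1073 per day

0.1073 per day


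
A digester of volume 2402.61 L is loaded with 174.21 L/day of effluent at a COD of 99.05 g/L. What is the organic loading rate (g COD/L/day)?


OLR = Q * S / V
= 174.21 * 99.05 / 2402.61
= 7.1820 g/L/day

7.1820 g/L/day


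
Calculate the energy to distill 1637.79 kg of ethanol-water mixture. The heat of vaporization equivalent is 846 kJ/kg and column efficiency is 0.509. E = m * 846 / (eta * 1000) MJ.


E = m * 846 / (eta * 1000)
= 1637.79 * 846 / (0.509 * 1000)
= 2722.1421 MJ

2722.1421 MJ


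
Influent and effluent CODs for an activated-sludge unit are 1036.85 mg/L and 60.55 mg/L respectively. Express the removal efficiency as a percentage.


eta = (COD_in - COD_out) / COD_in * 100
= (1036.85 - 60.55) / 1036.85 * 100
= 94.1602%

94.1602%


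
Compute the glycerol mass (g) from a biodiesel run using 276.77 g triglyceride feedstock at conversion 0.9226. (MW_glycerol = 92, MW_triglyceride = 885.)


glycerol = oil * conv * (92/885)
= 276.77 * 0.9226 * 92 / 885
= 26.5447 g

26.5447 g


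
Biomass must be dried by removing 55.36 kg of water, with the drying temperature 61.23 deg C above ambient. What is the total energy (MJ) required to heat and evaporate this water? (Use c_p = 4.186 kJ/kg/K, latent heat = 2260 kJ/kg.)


E = m_water * (4.186 * dT + 2260) / 1000
= 55.36 * (4.186 * 61.23 + 2260) / 1000
= 139.3029 MJ

139.3029 MJ


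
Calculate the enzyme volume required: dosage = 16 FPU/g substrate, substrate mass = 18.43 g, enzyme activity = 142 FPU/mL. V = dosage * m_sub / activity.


V = dosage * m_sub / activity
V = 16 * 18.43 / 142
V = 2.0766 mL

2.0766 mL


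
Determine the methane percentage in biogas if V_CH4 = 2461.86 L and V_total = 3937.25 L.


CH4% = V_CH4 / V_total * 100
= 2461.86 / 3937.25 * 100
= 62.5274%

62.5274%


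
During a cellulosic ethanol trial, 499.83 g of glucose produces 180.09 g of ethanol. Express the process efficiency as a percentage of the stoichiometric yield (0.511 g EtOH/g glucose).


Fermentation efficiency = (actual / (0.511 * glucose)) * 100
= (180.09 / (0.511 * 499.83)) * 100
= 70.5093%

70.5093%


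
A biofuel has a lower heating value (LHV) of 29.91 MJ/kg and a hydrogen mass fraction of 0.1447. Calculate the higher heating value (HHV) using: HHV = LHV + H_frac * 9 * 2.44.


HHV = LHV + H_frac * 9 * 2.44
= 29.91 + 0.1447 * 9 * 2.44
= 33.0876 MJ/kg

33.0876 MJ/kg


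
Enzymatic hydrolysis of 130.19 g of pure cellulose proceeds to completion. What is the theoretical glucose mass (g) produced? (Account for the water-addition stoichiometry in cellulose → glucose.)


glucose = cellulose * 180/162
= 130.19 * 180/162
= 144.6556 g

144.6556 g


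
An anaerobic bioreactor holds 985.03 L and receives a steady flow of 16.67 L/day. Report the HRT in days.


HRT = V / Q
= 985.03 / 16.67
= 59.0900 days

59.0900 days


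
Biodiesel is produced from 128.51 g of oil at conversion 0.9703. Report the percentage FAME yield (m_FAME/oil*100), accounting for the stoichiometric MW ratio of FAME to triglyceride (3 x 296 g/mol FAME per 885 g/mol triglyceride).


m_FAME = oil * conv * (3 * 296 / 885) = oil * conv * (888/885)
= 128.51 * 0.9703 * 888 / 885
= 125.1159 g
Y = m_FAME / oil * 100 = conv * (888/885) * 100
= 0.9703 * 888 / 885 * 100
= 97.36%

97.36%


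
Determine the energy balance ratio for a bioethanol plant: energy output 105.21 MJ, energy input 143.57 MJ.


EROI = E_out / E_in
= 105.21 / 143.57
= 0.7328

0.7328


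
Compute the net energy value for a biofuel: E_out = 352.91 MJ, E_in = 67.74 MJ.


NEV = E_out - E_in
= 352.91 - 67.74
= 285.1700 MJ

285.1700 MJ


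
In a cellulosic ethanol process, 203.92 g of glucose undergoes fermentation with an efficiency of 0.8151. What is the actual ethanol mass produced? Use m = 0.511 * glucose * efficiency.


Actual ethanol: m = 0.511 * 203.92 * 0.8151
m = 84.9360 g

84.9360 g


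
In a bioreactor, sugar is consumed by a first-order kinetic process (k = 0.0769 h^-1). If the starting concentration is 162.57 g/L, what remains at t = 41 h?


S = S0 * exp(-k * t)
S = 162.57 * exp(-0.0769 * 41)
S = 6.9463 g/L

6.9463 g/L


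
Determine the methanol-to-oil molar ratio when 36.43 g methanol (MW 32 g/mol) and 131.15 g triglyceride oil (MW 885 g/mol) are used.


Molar ratio = n_MeOH / n_oil = (MeOH/32) / (oil/885) = (MeOH * 885) / (32 * oil)
= (36.43 * 885) / (32 * 131.15)
= 7.6822

7.6822


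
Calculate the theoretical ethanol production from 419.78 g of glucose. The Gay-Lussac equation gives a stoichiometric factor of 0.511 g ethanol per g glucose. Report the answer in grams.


Theoretical ethanol yield: m_EtOH = 0.511 * m_glucose
m_EtOH = 0.511 * 419.78 = 214.5076 g

214.5076 g


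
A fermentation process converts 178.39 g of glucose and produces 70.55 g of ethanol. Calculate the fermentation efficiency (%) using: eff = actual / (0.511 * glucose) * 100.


Fermentation efficiency = (actual / (0.511 * glucose)) * 100
= (70.55 / (0.511 * 178.39)) * 100
= 77.3937%

77.3937%


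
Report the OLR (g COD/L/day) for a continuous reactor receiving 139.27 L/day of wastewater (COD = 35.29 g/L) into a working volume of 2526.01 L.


OLR = Q * S / V
= 139.27 * 35.29 / 2526.01
= 1.9457 g/L/day

1.9457 g/L/day


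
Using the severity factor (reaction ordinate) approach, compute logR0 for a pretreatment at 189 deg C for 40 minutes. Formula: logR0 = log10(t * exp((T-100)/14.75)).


logR0 = log10(t * exp((T - 100) / 14.75))
= log10(40 * exp((189 - 100) / 14.75))
= 4.2225

4.2225


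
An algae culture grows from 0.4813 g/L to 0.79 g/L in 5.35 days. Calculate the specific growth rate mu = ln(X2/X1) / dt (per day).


mu = ln(X2/X1) / dt
= ln(0.79/0.4813) / 5.35
= 0.0926 per day

0.0926 per day


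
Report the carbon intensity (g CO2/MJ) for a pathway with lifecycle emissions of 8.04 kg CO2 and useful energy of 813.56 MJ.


CI = CO2 * 1000 / E
= 8.04 * 1000 / 813.56
= 9.8825 g CO2/MJ

9.8825 g CO2/MJ


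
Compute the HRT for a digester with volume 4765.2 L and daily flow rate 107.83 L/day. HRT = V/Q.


HRT = V / Q
= 4765.2 / 107.83
= 44.1918 days

44.1918 days


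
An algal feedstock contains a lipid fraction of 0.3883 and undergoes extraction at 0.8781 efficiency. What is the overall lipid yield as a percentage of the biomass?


Y = lipid_content * extraction_eff * 100
= 0.3883 * 0.8781 * 100
= 34.0966%

34.0966%


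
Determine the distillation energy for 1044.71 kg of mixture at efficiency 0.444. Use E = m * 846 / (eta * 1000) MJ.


E = m * 846 / (eta * 1000)
= 1044.71 * 846 / (0.444 * 1000)
= 1990.5961 MJ

1990.5961 MJ


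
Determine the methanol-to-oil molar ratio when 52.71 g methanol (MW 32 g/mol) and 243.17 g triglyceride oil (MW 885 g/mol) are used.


Molar ratio = n_MeOH / n_oil = (MeOH/32) / (oil/885) = (MeOH * 885) / (32 * oil)
= (52.71 * 885) / (32 * 243.17)
= 5.9948

5.9948


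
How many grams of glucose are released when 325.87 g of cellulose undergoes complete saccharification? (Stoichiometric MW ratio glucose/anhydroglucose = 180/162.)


glucose = cellulose * 180/162
= 325.87 * 180/162
= 362.0778 g

362.0778 g


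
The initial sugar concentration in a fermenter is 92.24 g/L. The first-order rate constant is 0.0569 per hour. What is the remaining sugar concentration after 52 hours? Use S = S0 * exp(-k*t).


S = S0 * exp(-k * t)
S = 92.24 * exp(-0.0569 * 52)
S = 4.7855 g/L

4.7855 g/L


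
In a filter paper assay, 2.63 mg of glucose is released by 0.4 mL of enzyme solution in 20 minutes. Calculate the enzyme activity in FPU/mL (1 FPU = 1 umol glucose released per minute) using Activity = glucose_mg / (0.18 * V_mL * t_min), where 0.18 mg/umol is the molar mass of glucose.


Activity = glucose_mg / (0.18 mg/umol * V_mL * t_min)
= 2.63 / (0.18 * 0.4 * 20)
= 1.8264 FPU/mL

1.8264 FPU/mL


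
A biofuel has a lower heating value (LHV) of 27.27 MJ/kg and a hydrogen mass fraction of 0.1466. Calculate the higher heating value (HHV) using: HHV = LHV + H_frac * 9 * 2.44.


HHV = LHV + H_frac * 9 * 2.44
= 27.27 + 0.1466 * 9 * 2.44
= 30.4893 MJ/kg

30.4893 MJ/kg


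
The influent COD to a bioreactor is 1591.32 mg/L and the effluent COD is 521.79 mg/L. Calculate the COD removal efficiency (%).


eta = (COD_in - COD_out) / COD_in * 100
= (1591.32 - 521.79) / 1591.32 * 100
= 67.2102%

67.2102%


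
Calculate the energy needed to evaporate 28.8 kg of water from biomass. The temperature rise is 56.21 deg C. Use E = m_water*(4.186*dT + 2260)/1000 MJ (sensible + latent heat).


E = m_water * (4.186 * dT + 2260) / 1000
= 28.8 * (4.186 * 56.21 + 2260) / 1000
= 71.8645 MJ

71.8645 MJ


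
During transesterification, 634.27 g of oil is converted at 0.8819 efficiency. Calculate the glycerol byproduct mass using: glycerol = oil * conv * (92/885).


glycerol = oil * conv * (92/885)
= 634.27 * 0.8819 * 92 / 885
= 58.1484 g

58.1484 g


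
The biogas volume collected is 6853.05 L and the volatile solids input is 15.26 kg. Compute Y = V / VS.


Y = V / VS
= 6853.05 / 15.26
= 449.0858 L/kg VS

449.0858 L/kg VS


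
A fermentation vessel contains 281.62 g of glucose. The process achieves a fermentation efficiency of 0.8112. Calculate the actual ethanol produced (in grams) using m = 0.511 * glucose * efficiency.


Actual ethanol: m = 0.511 * 281.62 * 0.8112
m = 116.7380 g

116.7380 g


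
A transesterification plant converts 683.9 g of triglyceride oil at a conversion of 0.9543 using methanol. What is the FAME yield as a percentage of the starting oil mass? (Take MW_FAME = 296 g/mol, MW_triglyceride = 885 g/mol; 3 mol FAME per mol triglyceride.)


m_FAME = oil * conv * (3 * 296 / 885) = oil * conv * (888/885)
= 683.9 * 0.9543 * 888 / 885
= 654.8581 g
Y = m_FAME / oil * 100 = conv * (888/885) * 100
= 0.9543 * 888 / 885 * 100
= 95.75%

95.75%


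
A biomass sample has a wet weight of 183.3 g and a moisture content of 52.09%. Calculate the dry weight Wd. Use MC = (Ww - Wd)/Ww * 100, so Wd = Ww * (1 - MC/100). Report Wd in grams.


Wd = Ww * (1 - MC/100)
= 183.3 * (1 - 52.09/100)
= 87.8190 g

87.8190 g


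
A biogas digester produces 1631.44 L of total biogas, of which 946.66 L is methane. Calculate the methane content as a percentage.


CH4% = V_CH4 / V_total * 100
= 946.66 / 1631.44 * 100
= 58.0260%

58.0260%


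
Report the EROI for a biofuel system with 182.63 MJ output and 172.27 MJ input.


EROI = E_out / E_in
= 182.63 / 172.27
= 1.0601

1.0601


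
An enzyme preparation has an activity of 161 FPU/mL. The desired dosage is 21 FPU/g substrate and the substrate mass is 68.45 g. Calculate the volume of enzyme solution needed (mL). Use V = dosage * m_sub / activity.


V = dosage * m_sub / activity
V = 21 * 68.45 / 161
V = 8.9283 mL

8.9283 mL


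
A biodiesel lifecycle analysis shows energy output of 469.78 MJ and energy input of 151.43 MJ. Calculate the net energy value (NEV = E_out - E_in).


NEV = E_out - E_in
= 469.78 - 151.43
= 318.3500 MJ

318.3500 MJ


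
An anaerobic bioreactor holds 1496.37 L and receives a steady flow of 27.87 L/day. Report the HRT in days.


HRT = V / Q
= 1496.37 / 27.87
= 53.6911 days

53.6911 days


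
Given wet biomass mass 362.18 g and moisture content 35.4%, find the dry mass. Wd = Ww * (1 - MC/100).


Wd = Ww * (1 - MC/100)
= 362.18 * (1 - 35.4/100)
= 233.9683 g

233.9683 g


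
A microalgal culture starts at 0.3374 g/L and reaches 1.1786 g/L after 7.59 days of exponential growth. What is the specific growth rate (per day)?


mu = ln(X2/X1) / dt
= ln(1.1786/0.3374) / 7.59
= 0.1648 per day

0.1648 per day


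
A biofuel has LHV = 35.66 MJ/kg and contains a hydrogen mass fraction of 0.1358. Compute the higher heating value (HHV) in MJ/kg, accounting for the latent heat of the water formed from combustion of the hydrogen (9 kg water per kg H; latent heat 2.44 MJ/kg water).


HHV = LHV + H_frac * 9 * 2.44
= 35.66 + 0.1358 * 9 * 2.44
= 38.6422 MJ/kg

38.6422 MJ/kg


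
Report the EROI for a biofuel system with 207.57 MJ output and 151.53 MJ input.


EROI = E_out / E_in
= 207.57 / 151.53
= 1.3698

1.3698


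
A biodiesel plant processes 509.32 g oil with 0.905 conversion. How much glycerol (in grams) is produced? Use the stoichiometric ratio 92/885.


glycerol = oil * conv * (92/885)
= 509.32 * 0.905 * 92 / 885
= 47.9164 g

47.9164 g


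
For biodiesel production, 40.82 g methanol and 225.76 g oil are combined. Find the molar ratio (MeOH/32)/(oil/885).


Molar ratio = n_MeOH / n_oil = (MeOH/32) / (oil/885) = (MeOH * 885) / (32 * oil)
= (40.82 * 885) / (32 * 225.76)
= 5.0006

5.0006


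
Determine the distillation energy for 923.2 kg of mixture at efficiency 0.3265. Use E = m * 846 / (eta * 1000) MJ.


E = m * 846 / (eta * 1000)
= 923.2 * 846 / (0.3265 * 1000)
= 2392.1201 MJ

2392.1201 MJ


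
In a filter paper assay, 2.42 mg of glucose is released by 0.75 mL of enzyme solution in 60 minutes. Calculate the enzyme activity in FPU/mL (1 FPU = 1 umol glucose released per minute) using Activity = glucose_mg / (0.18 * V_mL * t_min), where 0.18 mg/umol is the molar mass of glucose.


Activity = glucose_mg / (0.18 mg/umol * V_mL * t_min)
= 2.42 / (0.18 * 0.75 * 60)
= 0.2988 FPU/mL

0.2988 FPU/mL


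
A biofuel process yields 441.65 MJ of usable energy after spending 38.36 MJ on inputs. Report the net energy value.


NEV = E_out - E_in
= 441.65 - 38.36
= 403.2900 MJ

403.2900 MJ


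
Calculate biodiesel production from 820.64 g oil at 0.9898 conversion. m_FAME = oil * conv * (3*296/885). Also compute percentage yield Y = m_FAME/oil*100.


m_FAME = oil * conv * (3 * 296 / 885) = oil * conv * (888/885)
= 820.64 * 0.9898 * 888 / 885
= 815.0229 g
Y = m_FAME / oil * 100 = conv * (888/885) * 100
= 0.9898 * 888 / 885 * 100
= 99.32%

815.0229 g FAME; Y = 99.32%


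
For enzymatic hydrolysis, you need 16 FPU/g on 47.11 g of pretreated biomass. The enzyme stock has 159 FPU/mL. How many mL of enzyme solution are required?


V = dosage * m_sub / activity
V = 16 * 47.11 / 159
V = 4.7406 mL

4.7406 mL


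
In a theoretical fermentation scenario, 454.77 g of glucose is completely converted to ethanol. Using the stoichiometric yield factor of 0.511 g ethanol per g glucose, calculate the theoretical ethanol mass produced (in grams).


Theoretical ethanol yield: m_EtOH = 0.511 * m_glucose
m_EtOH = 0.511 * 454.77 = 232.3875 g

232.3875 g


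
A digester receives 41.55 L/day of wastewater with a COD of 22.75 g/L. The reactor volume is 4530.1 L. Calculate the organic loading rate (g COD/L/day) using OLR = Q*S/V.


OLR = Q * S / V
= 41.55 * 22.75 / 4530.1
= 0.2087 g/L/day

0.2087 g/L/day


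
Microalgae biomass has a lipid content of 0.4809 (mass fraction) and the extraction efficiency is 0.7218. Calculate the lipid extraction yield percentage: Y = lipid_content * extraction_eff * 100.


Y = lipid_content * extraction_eff * 100
= 0.4809 * 0.7218 * 100
= 34.7114%

34.7114%


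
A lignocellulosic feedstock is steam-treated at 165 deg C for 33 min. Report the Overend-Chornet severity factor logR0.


logR0 = log10(t * exp((T - 100) / 14.75))
= log10(33 * exp((165 - 100) / 14.75))
= 3.4324

3.4324


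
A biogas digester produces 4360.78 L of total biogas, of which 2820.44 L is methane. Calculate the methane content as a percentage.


CH4% = V_CH4 / V_total * 100
= 2820.44 / 4360.78 * 100
= 64.6774%

64.6774%


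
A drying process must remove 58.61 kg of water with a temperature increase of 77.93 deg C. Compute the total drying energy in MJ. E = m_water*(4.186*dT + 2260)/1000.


E = m_water * (4.186 * dT + 2260) / 1000
= 58.61 * (4.186 * 77.93 + 2260) / 1000
= 151.5781 MJ

151.5781 MJ


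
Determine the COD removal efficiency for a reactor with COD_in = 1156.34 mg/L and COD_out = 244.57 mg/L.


eta = (COD_in - COD_out) / COD_in * 100
= (1156.34 - 244.57) / 1156.34 * 100
= 78.8496%

78.8496%


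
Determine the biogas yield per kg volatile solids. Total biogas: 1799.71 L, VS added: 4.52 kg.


Y = V / VS
= 1799.71 / 4.52
= 398.1659 L/kg VS

398.1659 L/kg VS


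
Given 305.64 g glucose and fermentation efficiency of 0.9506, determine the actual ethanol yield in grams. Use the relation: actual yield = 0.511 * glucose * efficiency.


Actual ethanol: m = 0.511 * 305.64 * 0.9506
m = 148.4666 g

148.4666 g


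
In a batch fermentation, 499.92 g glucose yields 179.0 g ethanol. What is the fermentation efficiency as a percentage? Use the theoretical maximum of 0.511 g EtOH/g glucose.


Fermentation efficiency = (actual / (0.511 * glucose)) * 100
= (179.0 / (0.511 * 499.92)) * 100
= 70.0699%

70.0699%


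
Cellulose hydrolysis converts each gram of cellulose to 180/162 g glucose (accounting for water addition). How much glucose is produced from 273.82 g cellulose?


glucose = cellulose * 180/162
= 273.82 * 180/162
= 304.2444 g

304.2444 g


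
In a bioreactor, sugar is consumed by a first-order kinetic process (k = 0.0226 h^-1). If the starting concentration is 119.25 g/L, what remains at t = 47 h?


S = S0 * exp(-k * t)
S = 119.25 * exp(-0.0226 * 47)
S = 41.2241 g/L

41.2241 g/L


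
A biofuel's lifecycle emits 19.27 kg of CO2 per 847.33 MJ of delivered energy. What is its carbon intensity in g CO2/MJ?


CI = CO2 * 1000 / E
= 19.27 * 1000 / 847.33
= 22.7420 g CO2/MJ

22.7420 g CO2/MJ


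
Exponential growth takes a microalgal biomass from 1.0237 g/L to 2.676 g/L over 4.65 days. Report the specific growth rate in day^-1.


mu = ln(X2/X1) / dt
= ln(2.676/1.0237) / 4.65
= 0.2066 per day

0.2066 per day


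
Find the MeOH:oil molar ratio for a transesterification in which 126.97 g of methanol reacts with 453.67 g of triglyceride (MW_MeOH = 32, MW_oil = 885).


Molar ratio = n_MeOH / n_oil = (MeOH/32) / (oil/885) = (MeOH * 885) / (32 * oil)
= (126.97 * 885) / (32 * 453.67)
= 7.7402

7.7402


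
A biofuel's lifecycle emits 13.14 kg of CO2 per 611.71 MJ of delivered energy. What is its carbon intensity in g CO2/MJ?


CI = CO2 * 1000 / E
= 13.14 * 1000 / 611.71
= 21.4808 g CO2/MJ

21.4808 g CO2/MJ


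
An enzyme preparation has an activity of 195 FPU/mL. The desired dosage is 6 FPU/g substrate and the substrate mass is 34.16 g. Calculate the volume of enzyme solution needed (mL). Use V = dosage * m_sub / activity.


V = dosage * m_sub / activity
V = 6 * 34.16 / 195
V = 1.0511 mL

1.0511 mL


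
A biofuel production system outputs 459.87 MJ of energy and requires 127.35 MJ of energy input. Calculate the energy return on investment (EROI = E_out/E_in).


EROI = E_out / E_in
= 459.87 / 127.35
= 3.6111

3.6111


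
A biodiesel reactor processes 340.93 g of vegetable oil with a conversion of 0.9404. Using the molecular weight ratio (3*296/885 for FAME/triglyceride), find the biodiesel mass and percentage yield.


m_FAME = oil * conv * (3 * 296 / 885) = oil * conv * (888/885)
= 340.93 * 0.9404 * 888 / 885
= 321.6974 g
Y = m_FAME / oil * 100 = conv * (888/885) * 100
= 0.9404 * 888 / 885 * 100
= 94.36%

321.6974 g FAME; Y = 94.36%


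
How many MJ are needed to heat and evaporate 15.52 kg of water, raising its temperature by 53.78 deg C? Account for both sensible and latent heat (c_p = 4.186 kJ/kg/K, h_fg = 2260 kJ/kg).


E = m_water * (4.186 * dT + 2260) / 1000
= 15.52 * (4.186 * 53.78 + 2260) / 1000
= 38.5691 MJ

38.5691 MJ


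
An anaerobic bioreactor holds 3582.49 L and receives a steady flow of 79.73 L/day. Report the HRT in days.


HRT = V / Q
= 3582.49 / 79.73
= 44.9328 days

44.9328 days


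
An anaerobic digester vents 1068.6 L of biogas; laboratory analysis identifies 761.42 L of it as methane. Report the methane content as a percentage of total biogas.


CH4% = V_CH4 / V_total * 100
= 761.42 / 1068.6 * 100
= 71.2540%

71.2540%


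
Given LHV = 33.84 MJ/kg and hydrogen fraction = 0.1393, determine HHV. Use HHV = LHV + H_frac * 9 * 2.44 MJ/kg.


HHV = LHV + H_frac * 9 * 2.44
= 33.84 + 0.1393 * 9 * 2.44
= 36.8990 MJ/kg

36.8990 MJ/kg


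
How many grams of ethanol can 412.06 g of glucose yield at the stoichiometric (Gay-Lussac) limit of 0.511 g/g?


Theoretical ethanol yield: m_EtOH = 0.511 * m_glucose
m_EtOH = 0.511 * 412.06 = 210.5627 g

210.5627 g


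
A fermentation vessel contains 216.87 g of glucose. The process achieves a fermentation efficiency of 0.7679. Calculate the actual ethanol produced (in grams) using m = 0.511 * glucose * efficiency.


Actual ethanol: m = 0.511 * 216.87 * 0.7679
m = 85.0991 g

85.0991 g


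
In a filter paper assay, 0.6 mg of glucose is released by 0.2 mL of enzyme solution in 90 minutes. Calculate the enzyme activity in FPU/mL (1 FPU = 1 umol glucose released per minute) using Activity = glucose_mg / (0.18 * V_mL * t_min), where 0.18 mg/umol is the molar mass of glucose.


Activity = glucose_mg / (0.18 mg/umol * V_mL * t_min)
= 0.6 / (0.18 * 0.2 * 90)
= 0.1852 FPU/mL

0.1852 FPU/mL


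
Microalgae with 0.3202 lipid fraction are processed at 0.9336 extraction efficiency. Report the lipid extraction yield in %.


Y = lipid_content * extraction_eff * 100
= 0.3202 * 0.9336 * 100
= 29.8939%

29.8939%


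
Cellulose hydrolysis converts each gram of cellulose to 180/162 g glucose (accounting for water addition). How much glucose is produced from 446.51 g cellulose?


glucose = cellulose * 180/162
= 446.51 * 180/162
= 496.1222 g

496.1222 g


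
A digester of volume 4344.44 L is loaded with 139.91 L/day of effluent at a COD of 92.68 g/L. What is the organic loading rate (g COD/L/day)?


OLR = Q * S / V
= 139.91 * 92.68 / 4344.44
= 2.9847 g/L/day

2.9847 g/L/day


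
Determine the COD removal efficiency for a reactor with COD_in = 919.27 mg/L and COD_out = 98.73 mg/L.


eta = (COD_in - COD_out) / COD_in * 100
= (919.27 - 98.73) / 919.27 * 100
= 89.2600%

89.2600%


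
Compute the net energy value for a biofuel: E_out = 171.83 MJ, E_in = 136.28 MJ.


NEV = E_out - E_in
= 171.83 - 136.28
= 35.5500 MJ

35.5500 MJ


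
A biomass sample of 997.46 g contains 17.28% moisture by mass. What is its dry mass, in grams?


Wd = Ww * (1 - MC/100)
= 997.46 * (1 - 17.28/100)
= 825.0989 g

825.0989 g


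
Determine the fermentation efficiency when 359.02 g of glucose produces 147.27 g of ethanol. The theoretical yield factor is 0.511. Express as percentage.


Fermentation efficiency = (actual / (0.511 * glucose)) * 100
= (147.27 / (0.511 * 359.02)) * 100
= 80.2740%

80.2740%


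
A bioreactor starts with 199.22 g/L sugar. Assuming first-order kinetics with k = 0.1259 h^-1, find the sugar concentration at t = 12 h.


S = S0 * exp(-k * t)
S = 199.22 * exp(-0.1259 * 12)
S = 43.9745 g/L

43.9745 g/L


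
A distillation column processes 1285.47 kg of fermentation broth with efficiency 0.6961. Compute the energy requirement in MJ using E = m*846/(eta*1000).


E = m * 846 / (eta * 1000)
= 1285.47 * 846 / (0.6961 * 1000)
= 1562.2865 MJ

1562.2865 MJ


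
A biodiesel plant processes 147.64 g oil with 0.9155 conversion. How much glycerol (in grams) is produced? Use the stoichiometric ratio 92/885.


glycerol = oil * conv * (92/885)
= 147.64 * 0.9155 * 92 / 885
= 14.0510 g

14.0510 g


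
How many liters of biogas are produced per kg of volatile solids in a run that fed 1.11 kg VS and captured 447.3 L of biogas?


Y = V / VS
= 447.3 / 1.11
= 402.9730 L/kg VS

402.9730 L/kg VS


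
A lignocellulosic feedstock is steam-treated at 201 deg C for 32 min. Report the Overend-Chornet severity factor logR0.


logR0 = log10(t * exp((T - 100) / 14.75))
= log10(32 * exp((201 - 100) / 14.75))
= 4.4790

4.4790


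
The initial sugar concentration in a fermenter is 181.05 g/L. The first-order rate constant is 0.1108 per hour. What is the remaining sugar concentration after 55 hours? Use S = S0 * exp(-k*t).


S = S0 * exp(-k * t)
S = 181.05 * exp(-0.1108 * 55)
S = 0.4085 g/L

0.4085 g/L


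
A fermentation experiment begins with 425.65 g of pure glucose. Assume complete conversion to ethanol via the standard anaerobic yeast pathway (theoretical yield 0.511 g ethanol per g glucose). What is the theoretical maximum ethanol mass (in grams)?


Theoretical ethanol yield: m_EtOH = 0.511 * m_glucose
m_EtOH = 0.511 * 425.65 = 217.5071 g

217.5071 g


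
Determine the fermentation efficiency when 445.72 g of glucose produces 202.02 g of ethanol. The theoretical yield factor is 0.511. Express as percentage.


Fermentation efficiency = (actual / (0.511 * glucose)) * 100
= (202.02 / (0.511 * 445.72)) * 100
= 88.6975%

88.6975%


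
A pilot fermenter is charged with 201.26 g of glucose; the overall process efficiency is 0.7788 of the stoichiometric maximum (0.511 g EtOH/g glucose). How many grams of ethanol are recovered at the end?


Actual ethanol: m = 0.511 * 201.26 * 0.7788
m = 80.0948 g

80.0948 g


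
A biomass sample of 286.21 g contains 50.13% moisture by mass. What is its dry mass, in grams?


Wd = Ww * (1 - MC/100)
= 286.21 * (1 - 50.13/100)
= 142.7329 g

142.7329 g


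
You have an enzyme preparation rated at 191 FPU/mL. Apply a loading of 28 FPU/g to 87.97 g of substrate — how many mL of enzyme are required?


V = dosage * m_sub / activity
V = 28 * 87.97 / 191
V = 12.8961 mL

12.8961 mL


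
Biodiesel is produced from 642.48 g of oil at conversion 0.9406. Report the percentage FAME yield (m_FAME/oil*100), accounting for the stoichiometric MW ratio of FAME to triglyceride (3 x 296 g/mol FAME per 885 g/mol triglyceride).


m_FAME = oil * conv * (3 * 296 / 885) = oil * conv * (888/885)
= 642.48 * 0.9406 * 888 / 885
= 606.3652 g
Y = m_FAME / oil * 100 = conv * (888/885) * 100
= 0.9406 * 888 / 885 * 100
= 94.38%

94.38%


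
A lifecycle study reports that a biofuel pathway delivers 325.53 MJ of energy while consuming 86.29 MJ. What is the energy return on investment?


EROI = E_out / E_in
= 325.53 / 86.29
= 3.7725

3.7725


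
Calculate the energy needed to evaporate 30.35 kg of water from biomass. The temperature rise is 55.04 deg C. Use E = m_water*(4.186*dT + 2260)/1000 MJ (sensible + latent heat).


E = m_water * (4.186 * dT + 2260) / 1000
= 30.35 * (4.186 * 55.04 + 2260) / 1000
= 75.5836 MJ

75.5836 MJ


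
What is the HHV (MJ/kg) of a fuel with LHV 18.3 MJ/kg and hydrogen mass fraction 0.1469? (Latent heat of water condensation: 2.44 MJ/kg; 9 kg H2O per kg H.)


HHV = LHV + H_frac * 9 * 2.44
= 18.3 + 0.1469 * 9 * 2.44
= 21.5259 MJ/kg

21.5259 MJ/kg


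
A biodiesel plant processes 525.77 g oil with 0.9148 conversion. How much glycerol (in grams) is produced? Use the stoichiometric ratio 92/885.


glycerol = oil * conv * (92/885)
= 525.77 * 0.9148 * 92 / 885
= 49.9996 g

49.9996 g


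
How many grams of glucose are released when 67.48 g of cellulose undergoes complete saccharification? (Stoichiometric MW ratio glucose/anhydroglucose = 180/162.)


glucose = cellulose * 180/162
= 67.48 * 180/162
= 74.9778 g

74.9778 g


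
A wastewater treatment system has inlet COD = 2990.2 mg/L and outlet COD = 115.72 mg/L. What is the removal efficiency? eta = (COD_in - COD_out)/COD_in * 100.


eta = (COD_in - COD_out) / COD_in * 100
= (2990.2 - 115.72) / 2990.2 * 100
= 96.1300%

96.1300%


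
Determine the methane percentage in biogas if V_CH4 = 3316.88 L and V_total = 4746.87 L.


CH4% = V_CH4 / V_total * 100
= 3316.88 / 4746.87 * 100
= 69.8751%

69.8751%


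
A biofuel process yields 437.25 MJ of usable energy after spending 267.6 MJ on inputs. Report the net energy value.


NEV = E_out - E_in
= 437.25 - 267.6
= 169.6500 MJ

169.6500 MJ


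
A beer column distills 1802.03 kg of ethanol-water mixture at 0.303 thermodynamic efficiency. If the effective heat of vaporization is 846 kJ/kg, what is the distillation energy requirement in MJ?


E = m * 846 / (eta * 1000)
= 1802.03 * 846 / (0.303 * 1000)
= 5031.4105 MJ

5031.4105 MJ


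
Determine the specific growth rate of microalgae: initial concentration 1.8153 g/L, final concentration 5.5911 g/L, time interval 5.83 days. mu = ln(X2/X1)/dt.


mu = ln(X2/X1) / dt
= ln(5.5911/1.8153) / 5.83
= 0.1930 per day

0.1930 per day


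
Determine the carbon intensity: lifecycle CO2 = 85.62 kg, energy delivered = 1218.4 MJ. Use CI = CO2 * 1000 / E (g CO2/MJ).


CI = CO2 * 1000 / E
= 85.62 * 1000 / 1218.4
= 70.2725 g CO2/MJ

70.2725 g CO2/MJ


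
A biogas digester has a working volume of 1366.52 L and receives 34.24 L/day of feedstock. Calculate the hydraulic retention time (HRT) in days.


HRT = V / Q
= 1366.52 / 34.24
= 39.9100 days

39.9100 days


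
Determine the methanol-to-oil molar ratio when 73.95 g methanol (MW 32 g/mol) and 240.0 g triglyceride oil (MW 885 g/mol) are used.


Molar ratio = n_MeOH / n_oil = (MeOH/32) / (oil/885) = (MeOH * 885) / (32 * oil)
= (73.95 * 885) / (32 * 240.0)
= 8.5216

8.5216


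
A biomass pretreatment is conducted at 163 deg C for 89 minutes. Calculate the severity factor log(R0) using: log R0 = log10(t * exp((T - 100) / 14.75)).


logR0 = log10(t * exp((T - 100) / 14.75))
= log10(89 * exp((163 - 100) / 14.75))
= 3.8043

3.8043


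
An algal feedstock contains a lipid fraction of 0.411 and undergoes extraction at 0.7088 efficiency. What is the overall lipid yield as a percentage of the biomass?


Y = lipid_content * extraction_eff * 100
= 0.411 * 0.7088 * 100
= 29.1317%

29.1317%


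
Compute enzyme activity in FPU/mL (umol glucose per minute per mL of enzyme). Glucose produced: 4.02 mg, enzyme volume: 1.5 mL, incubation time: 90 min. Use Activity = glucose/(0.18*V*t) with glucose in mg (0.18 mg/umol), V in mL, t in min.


Activity = glucose_mg / (0.18 mg/umol * V_mL * t_min)
= 4.02 / (0.18 * 1.5 * 90)
= 0.1654 FPU/mL

0.1654 FPU/mL


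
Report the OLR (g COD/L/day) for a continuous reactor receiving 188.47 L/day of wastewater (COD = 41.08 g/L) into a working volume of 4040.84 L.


OLR = Q * S / V
= 188.47 * 41.08 / 4040.84
= 1.9160 g/L/day

1.9160 g/L/day


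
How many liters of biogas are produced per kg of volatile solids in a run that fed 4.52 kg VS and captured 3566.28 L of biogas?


Y = V / VS
= 3566.28 / 4.52
= 789.0000 L/kg VS

789.0000 L/kg VS


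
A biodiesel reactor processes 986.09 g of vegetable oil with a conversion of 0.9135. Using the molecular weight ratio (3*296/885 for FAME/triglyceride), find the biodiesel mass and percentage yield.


m_FAME = oil * conv * (3 * 296 / 885) = oil * conv * (888/885)
= 986.09 * 0.9135 * 888 / 885
= 903.8468 g
Y = m_FAME / oil * 100 = conv * (888/885) * 100
= 0.9135 * 888 / 885 * 100
= 91.66%

903.8468 g FAME; Y = 91.66%


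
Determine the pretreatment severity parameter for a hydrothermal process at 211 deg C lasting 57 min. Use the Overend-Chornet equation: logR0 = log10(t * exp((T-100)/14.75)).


logR0 = log10(t * exp((T - 100) / 14.75))
= log10(57 * exp((211 - 100) / 14.75))
= 5.0241

5.0241


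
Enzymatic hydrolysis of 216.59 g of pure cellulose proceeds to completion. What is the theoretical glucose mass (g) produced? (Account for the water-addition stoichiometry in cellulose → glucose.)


glucose = cellulose * 180/162
= 216.59 * 180/162
= 240.6556 g

240.6556 g


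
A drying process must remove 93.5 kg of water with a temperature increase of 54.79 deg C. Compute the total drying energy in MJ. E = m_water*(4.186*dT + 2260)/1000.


E = m_water * (4.186 * dT + 2260) / 1000
= 93.5 * (4.186 * 54.79 + 2260) / 1000
= 232.7543 MJ

232.7543 MJ


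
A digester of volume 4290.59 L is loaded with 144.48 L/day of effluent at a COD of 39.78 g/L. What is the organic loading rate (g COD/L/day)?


OLR = Q * S / V
= 144.48 * 39.78 / 4290.59
= 1.3395 g/L/day

1.3395 g/L/day


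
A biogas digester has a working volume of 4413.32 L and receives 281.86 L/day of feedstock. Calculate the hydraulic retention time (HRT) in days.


HRT = V / Q
= 4413.32 / 281.86
= 15.6578 days

15.6578 days


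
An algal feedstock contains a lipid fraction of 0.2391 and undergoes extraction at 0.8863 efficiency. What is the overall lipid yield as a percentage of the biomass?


Y = lipid_content * extraction_eff * 100
= 0.2391 * 0.8863 * 100
= 21.1914%

21.1914%


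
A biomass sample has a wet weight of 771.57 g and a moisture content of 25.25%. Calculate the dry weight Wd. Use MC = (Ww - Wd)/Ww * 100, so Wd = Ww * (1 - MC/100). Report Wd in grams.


Wd = Ww * (1 - MC/100)
= 771.57 * (1 - 25.25/100)
= 576.7486 g

576.7486 g


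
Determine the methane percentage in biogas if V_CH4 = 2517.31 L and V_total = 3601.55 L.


CH4% = V_CH4 / V_total * 100
= 2517.31 / 3601.55 * 100
= 69.8952%

69.8952%


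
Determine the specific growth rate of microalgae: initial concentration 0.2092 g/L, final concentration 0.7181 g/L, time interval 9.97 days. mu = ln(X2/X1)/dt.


mu = ln(X2/X1) / dt
= ln(0.7181/0.2092) / 9.97
= 0.1237 per day

0.1237 per day


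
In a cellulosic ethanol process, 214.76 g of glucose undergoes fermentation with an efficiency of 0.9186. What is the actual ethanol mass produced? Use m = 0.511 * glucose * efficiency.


Actual ethanol: m = 0.511 * 214.76 * 0.9186
m = 100.8093 g

100.8093 g


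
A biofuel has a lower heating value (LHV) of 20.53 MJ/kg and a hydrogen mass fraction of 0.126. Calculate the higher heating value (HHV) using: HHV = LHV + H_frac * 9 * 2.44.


HHV = LHV + H_frac * 9 * 2.44
= 20.53 + 0.126 * 9 * 2.44
= 23.2970 MJ/kg

23.2970 MJ/kg


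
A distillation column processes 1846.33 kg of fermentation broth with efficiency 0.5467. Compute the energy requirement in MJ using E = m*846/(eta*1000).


E = m * 846 / (eta * 1000)
= 1846.33 * 846 / (0.5467 * 1000)
= 2857.1340 MJ

2857.1340 MJ


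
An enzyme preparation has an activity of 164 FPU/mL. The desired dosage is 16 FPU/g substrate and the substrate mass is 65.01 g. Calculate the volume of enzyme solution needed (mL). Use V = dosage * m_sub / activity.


V = dosage * m_sub / activity
V = 16 * 65.01 / 164
V = 6.3424 mL

6.3424 mL


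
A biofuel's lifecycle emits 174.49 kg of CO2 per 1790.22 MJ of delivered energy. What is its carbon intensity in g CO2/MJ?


CI = CO2 * 1000 / E
= 174.49 * 1000 / 1790.22
= 97.4685 g CO2/MJ

97.4685 g CO2/MJ


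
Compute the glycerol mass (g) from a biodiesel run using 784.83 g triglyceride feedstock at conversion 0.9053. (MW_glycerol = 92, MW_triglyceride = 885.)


glycerol = oil * conv * (92/885)
= 784.83 * 0.9053 * 92 / 885
= 73.8606 g

73.8606 g


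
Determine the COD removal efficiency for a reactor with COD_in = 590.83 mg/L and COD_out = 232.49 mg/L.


eta = (COD_in - COD_out) / COD_in * 100
= (590.83 - 232.49) / 590.83 * 100
= 60.6503%

60.6503%


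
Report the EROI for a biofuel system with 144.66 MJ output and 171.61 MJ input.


EROI = E_out / E_in
= 144.66 / 171.61
= 0.8430

0.8430


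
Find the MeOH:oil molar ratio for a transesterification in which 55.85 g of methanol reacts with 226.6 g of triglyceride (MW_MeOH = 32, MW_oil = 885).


Molar ratio = n_MeOH / n_oil = (MeOH/32) / (oil/885) = (MeOH * 885) / (32 * oil)
= (55.85 * 885) / (32 * 226.6)
= 6.8164

6.8164


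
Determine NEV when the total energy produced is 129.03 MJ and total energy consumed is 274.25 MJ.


NEV = E_out - E_in
= 129.03 - 274.25
= -145.2200 MJ

-145.2200 MJ


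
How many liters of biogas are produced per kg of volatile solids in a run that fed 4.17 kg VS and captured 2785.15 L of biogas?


Y = V / VS
= 2785.15 / 4.17
= 667.9017 L/kg VS

667.9017 L/kg VS


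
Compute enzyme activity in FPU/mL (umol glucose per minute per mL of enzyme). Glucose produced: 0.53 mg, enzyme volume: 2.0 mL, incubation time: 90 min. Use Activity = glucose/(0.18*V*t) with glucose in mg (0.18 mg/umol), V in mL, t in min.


Activity = glucose_mg / (0.18 mg/umol * V_mL * t_min)
= 0.53 / (0.18 * 2.0 * 90)
= 0.0164 FPU/mL

0.0164 FPU/mL


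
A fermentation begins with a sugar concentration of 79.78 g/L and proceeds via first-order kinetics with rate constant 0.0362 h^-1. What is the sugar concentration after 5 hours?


S = S0 * exp(-k * t)
S = 79.78 * exp(-0.0362 * 5)
S = 66.5713 g/L

66.5713 g/L


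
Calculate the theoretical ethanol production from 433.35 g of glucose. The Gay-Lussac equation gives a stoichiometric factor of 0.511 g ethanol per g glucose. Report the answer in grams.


Theoretical ethanol yield: m_EtOH = 0.511 * m_glucose
m_EtOH = 0.511 * 433.35 = 221.4419 g

221.4419 g


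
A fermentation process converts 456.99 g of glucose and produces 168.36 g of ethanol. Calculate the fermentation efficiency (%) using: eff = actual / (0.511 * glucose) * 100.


Fermentation efficiency = (actual / (0.511 * glucose)) * 100
= (168.36 / (0.511 * 456.99)) * 100
= 72.0960%

72.0960%


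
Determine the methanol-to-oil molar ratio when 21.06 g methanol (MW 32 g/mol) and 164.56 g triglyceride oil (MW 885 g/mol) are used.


Molar ratio = n_MeOH / n_oil = (MeOH/32) / (oil/885) = (MeOH * 885) / (32 * oil)
= (21.06 * 885) / (32 * 164.56)
= 3.5394

3.5394


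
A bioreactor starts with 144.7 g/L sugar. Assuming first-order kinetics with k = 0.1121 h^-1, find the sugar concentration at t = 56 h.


S = S0 * exp(-k * t)
S = 144.7 * exp(-0.1121 * 56)
S = 0.2717 g/L

0.2717 g/L


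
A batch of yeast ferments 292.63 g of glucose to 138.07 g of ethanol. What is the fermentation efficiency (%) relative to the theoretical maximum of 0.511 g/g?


Fermentation efficiency = (actual / (0.511 * glucose)) * 100
= (138.07 / (0.511 * 292.63)) * 100
= 92.3336%

92.3336%


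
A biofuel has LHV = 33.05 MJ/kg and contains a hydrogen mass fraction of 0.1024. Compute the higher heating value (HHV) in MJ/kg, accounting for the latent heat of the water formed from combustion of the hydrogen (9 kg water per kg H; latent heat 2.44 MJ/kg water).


HHV = LHV + H_frac * 9 * 2.44
= 33.05 + 0.1024 * 9 * 2.44
= 35.2987 MJ/kg

35.2987 MJ/kg


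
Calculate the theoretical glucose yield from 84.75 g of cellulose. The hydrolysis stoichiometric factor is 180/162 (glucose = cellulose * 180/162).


glucose = cellulose * 180/162
= 84.75 * 180/162
= 94.1667 g

94.1667 g
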